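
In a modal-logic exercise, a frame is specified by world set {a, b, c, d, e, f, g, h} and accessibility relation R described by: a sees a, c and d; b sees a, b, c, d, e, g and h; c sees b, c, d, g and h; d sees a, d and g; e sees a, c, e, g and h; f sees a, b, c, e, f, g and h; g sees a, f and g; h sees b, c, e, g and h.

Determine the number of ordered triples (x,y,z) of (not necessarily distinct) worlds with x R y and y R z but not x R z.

Enumerating: (a,c,b), (a,c,g), (a,c,h), (a,d,g), (b,g,f), (c,b,a), (c,b,e), (c,d,a), (c,g,a), (c,g,f), (c,h,e), (d,a,c), … and 21 more.
Total: 33.

33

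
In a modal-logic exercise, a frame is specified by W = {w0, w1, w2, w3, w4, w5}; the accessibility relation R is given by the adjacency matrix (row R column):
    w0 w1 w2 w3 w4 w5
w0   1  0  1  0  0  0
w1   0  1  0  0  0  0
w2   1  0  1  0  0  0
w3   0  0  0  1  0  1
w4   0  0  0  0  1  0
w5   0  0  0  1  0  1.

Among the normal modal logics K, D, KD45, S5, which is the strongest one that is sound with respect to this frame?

S5

Serial (axiom D): yes — every world has a successor (e.g. w0 R w0).
Euclidean (axiom 5): yes — any two successors of a common world are R-related.
Transitive (axiom 4): yes — every two-step R-path is closed by a direct edge.
Reflexive (axiom T): yes — every world is R-related to itself.
So F validates K, D, KD45, S5. The strongest is S5.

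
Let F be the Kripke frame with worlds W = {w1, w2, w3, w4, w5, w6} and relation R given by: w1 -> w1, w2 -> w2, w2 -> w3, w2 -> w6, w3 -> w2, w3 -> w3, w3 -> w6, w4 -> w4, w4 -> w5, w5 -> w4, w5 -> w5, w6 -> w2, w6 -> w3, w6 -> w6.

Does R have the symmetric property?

Yes

Symmetric: yes — every pair in R has its reverse in R.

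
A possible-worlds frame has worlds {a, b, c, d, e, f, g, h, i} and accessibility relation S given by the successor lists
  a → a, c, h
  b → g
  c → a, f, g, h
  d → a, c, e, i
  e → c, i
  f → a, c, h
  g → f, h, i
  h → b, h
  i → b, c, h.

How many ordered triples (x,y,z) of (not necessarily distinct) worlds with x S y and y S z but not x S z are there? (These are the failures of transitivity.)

Enumerating: (a,c,f), (a,c,g), (a,h,b), (b,g,f), (b,g,h), (b,g,i), (c,a,c), (c,f,c), (c,g,i), (c,h,b), (d,a,h), (d,c,f), … and 23 more.
Total: 35.

35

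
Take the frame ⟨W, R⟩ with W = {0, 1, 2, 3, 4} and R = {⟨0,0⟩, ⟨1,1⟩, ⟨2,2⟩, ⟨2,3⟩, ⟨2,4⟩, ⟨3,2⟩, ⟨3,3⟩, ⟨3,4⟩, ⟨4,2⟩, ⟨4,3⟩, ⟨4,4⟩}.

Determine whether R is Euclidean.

Euclidean: yes — any two successors of a common world are R-related.

Yes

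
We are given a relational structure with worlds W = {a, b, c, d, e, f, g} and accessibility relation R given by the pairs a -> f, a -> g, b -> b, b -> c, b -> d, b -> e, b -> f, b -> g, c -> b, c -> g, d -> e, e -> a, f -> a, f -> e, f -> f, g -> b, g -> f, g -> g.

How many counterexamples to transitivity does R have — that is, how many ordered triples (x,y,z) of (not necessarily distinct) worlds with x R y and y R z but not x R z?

Enumerating: (a,f,a), (a,f,e), (a,g,b), (b,e,a), (b,f,a), (c,b,c), (c,b,d), (c,b,e), (c,b,f), (c,g,f), (d,e,a), (e,a,f), … and 7 more.
Total: 19.

19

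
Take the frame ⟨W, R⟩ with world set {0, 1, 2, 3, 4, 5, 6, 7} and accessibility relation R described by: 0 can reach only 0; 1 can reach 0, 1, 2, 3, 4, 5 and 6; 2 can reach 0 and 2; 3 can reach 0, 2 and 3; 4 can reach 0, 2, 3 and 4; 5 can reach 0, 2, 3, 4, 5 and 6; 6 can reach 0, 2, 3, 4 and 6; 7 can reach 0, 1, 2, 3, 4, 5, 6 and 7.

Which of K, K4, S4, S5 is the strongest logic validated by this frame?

S4

Transitive (axiom 4): yes — every two-step R-path is closed by a direct edge.
Reflexive (axiom T): yes — every world is R-related to itself.
Euclidean (axiom 5): no — 1 R 0 and 1 R 2, but not 0 R 2.
So F validates K, K4, S4; S5 would additionally require R to be Euclidean. The strongest is S4.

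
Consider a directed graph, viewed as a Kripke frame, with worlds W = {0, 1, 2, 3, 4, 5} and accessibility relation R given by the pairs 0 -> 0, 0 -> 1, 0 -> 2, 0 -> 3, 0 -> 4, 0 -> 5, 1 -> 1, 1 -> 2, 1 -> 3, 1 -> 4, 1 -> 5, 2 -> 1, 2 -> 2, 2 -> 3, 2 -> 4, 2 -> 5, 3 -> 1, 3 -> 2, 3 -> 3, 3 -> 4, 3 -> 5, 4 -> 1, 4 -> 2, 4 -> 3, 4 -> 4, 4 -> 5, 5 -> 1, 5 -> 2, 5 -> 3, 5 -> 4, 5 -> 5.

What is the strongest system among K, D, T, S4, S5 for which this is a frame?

Serial (axiom D): yes — every world has a successor (e.g. 0 R 0).
Reflexive (axiom T): yes — every world is R-related to itself.
Transitive (axiom 4): yes — every two-step R-path is closed by a direct edge.
Euclidean (axiom 5): no — 0 R 1 and 0 R 0, but not 1 R 0.
So F validates K, D, T, S4; S5 would additionally require R to be Euclidean. The strongest is S4.

S4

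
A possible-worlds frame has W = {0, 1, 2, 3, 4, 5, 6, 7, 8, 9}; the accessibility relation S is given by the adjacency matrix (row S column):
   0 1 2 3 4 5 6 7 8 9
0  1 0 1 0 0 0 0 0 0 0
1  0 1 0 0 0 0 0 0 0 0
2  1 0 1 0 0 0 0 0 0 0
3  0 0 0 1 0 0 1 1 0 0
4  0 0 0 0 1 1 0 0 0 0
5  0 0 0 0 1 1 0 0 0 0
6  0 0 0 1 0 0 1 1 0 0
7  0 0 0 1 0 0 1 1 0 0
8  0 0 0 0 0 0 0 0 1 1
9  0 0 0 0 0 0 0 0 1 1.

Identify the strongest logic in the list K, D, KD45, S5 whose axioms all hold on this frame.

Serial (axiom D): yes — every world has a successor (e.g. 0 S 0).
Euclidean (axiom 5): yes — any two successors of a common world are S-related.
Transitive (axiom 4): yes — every two-step S-path is closed by a direct edge.
Reflexive (axiom T): yes — every world is S-related to itself.
So F validates K, D, KD45, S5. The strongest is S5.

S5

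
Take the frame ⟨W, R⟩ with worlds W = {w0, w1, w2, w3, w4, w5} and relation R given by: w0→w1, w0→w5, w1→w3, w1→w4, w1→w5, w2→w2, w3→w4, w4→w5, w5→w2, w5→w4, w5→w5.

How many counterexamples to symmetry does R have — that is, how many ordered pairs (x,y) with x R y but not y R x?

Enumerating: (w0,w1), (w0,w5), (w1,w3), (w1,w4), (w1,w5), (w3,w4), (w5,w2).

7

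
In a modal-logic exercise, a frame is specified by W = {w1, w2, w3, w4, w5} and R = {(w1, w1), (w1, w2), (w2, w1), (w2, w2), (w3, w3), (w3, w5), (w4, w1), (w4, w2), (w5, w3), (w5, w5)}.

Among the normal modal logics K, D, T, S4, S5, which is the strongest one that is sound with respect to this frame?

D

Serial (axiom D): yes — every world has a successor (e.g. w1 R w1).
Reflexive (axiom T): no — w4 is not related to itself.
Transitive (axiom 4): yes — every two-step R-path is closed by a direct edge.
Euclidean (axiom 5): yes — any two successors of a common world are R-related.
So F validates K, D; T would additionally require R to be reflexive. The strongest is D.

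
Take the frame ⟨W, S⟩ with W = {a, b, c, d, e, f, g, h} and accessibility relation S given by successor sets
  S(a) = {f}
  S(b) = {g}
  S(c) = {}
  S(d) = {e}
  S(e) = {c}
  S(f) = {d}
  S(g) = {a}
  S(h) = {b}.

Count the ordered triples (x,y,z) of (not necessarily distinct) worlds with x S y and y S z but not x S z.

6

Enumerating: (a,f,d), (b,g,a), (d,e,c), (f,d,e), (g,a,f), (h,b,g).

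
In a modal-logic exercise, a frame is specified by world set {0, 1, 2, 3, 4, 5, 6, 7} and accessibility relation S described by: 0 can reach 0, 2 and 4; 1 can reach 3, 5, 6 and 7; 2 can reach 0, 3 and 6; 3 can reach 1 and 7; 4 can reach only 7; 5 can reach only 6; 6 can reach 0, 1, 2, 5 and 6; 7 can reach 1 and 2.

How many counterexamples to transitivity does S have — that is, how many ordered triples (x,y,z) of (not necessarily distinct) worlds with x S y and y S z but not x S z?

Enumerating: (0,2,3), (0,2,6), (0,4,7), (1,3,1), (1,6,0), (1,6,1), (1,6,2), (1,7,1), (1,7,2), (2,0,2), (2,0,4), (2,3,1), … and 25 more.
Total: 37.

37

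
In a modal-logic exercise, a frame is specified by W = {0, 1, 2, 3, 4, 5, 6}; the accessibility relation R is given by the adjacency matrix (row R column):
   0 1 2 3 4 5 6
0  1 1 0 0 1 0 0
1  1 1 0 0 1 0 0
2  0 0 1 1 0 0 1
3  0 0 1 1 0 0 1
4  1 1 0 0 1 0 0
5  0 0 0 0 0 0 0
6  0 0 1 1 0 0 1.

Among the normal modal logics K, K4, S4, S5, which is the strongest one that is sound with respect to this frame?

Transitive (axiom 4): yes — every two-step R-path is closed by a direct edge.
Reflexive (axiom T): no — 5 is not related to itself.
Euclidean (axiom 5): yes — any two successors of a common world are R-related.
So F validates K, K4; S4 would additionally require R to be reflexive. The strongest is K4.

K4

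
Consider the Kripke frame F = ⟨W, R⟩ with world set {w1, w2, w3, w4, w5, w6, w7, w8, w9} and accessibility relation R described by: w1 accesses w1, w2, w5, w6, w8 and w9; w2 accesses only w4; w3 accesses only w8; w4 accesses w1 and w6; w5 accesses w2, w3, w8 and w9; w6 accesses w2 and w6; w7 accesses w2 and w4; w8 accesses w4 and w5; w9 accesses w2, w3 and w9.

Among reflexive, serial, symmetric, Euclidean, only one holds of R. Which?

Reflexive: no — w2 is not related to itself.
Serial: yes — every world has a successor (e.g. w1 R w1).
Symmetric: no — w1 R w2 but not w2 R w1.
Euclidean: no — w1 R w2 and w1 R w5, but not w2 R w5.
Only serial holds.

serial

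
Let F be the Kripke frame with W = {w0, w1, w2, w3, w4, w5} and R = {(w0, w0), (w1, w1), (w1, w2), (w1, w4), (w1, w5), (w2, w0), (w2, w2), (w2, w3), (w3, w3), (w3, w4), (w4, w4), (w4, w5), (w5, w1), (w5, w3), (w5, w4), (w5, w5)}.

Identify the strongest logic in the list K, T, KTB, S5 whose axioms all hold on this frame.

Reflexive (axiom T): yes — every world is R-related to itself.
Symmetric (axiom B): no — w1 R w2 but not w2 R w1.
Euclidean (axiom 5): no — w1 R w2 and w1 R w4, but not w2 R w4.
So F validates K, T; KTB would additionally require R to be symmetric. The strongest is T.

T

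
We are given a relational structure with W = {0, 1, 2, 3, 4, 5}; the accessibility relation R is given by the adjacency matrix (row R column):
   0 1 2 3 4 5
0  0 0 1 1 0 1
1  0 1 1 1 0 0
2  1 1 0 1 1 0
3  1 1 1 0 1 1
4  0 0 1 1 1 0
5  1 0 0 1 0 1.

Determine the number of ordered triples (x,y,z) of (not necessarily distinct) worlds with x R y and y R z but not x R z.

Enumerating: (0,2,0), (0,2,1), (0,2,4), (0,3,0), (0,3,1), (0,3,4), (0,5,0), (1,2,0), (1,2,4), (1,3,0), (1,3,4), (1,3,5), … and 20 more.
Total: 32.

32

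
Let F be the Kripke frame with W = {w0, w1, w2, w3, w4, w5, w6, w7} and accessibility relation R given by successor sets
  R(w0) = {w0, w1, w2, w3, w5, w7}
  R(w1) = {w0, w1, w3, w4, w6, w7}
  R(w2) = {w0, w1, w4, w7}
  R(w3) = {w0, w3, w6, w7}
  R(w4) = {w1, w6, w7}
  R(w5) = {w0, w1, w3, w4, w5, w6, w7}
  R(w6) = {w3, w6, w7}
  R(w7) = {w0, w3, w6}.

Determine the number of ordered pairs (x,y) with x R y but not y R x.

Enumerating: (w1,w3), (w1,w6), (w1,w7), (w2,w1), (w2,w4), (w2,w7), (w4,w6), (w4,w7), (w5,w1), (w5,w3), (w5,w4), (w5,w6), (w5,w7).

13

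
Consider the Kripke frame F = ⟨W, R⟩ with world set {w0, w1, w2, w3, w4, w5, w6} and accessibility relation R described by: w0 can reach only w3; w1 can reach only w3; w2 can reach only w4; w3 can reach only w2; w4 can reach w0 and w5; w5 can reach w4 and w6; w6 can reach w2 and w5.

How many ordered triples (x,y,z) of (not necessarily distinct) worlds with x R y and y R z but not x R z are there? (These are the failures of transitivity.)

Enumerating: (w0,w3,w2), (w1,w3,w2), (w2,w4,w0), (w2,w4,w5), (w3,w2,w4), (w4,w0,w3), (w4,w5,w4), (w4,w5,w6), (w5,w4,w0), (w5,w4,w5), (w5,w6,w2), (w5,w6,w5), (w6,w2,w4), (w6,w5,w4), (w6,w5,w6).

15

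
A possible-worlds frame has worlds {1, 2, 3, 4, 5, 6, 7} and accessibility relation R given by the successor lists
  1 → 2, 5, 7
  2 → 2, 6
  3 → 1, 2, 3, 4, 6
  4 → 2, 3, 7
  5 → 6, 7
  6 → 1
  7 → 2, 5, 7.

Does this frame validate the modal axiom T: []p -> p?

No

By correspondence theory, T is valid on a frame iff R is reflexive.
Reflexive: no — 1 is not related to itself.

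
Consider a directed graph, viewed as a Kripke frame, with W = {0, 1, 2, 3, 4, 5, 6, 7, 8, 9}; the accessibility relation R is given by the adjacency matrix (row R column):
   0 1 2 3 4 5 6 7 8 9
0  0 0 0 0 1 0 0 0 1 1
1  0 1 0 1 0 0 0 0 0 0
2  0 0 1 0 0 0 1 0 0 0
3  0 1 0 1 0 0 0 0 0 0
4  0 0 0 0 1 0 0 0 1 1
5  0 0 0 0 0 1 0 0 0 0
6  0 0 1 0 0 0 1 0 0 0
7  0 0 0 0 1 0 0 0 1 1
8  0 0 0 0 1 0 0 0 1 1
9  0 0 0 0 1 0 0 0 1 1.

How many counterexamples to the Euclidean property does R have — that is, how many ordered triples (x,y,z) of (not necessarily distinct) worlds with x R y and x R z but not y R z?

0

R is Euclidean; there are no such tuples.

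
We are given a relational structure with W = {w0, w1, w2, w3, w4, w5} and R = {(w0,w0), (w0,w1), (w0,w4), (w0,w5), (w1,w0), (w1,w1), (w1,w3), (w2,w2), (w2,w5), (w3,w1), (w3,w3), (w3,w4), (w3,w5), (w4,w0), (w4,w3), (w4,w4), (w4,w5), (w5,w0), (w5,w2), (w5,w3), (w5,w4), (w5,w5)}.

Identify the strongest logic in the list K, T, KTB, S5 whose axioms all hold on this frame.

Reflexive (axiom T): yes — every world is R-related to itself.
Symmetric (axiom B): yes — every pair in R has its reverse in R.
Euclidean (axiom 5): no — w0 R w1 and w0 R w4, but not w1 R w4.
So F validates K, T, KTB; S5 would additionally require R to be Euclidean. The strongest is KTB.

KTB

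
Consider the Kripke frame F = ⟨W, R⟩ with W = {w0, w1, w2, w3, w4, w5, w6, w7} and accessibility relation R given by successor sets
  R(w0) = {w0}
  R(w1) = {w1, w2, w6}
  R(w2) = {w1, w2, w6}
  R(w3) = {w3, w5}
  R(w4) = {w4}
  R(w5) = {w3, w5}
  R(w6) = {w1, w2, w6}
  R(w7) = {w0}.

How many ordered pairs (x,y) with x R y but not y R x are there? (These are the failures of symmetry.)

Enumerating: (w7,w0).

1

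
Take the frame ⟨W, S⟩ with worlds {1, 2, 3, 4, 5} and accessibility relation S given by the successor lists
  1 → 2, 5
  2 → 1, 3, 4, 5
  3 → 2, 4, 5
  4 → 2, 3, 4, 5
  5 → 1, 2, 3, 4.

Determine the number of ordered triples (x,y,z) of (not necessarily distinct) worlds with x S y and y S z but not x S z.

Enumerating: (1,2,1), (1,2,3), (1,2,4), (1,5,1), (1,5,3), (1,5,4), (2,1,2), (2,3,2), (2,4,2), (2,5,2), (3,2,1), (3,2,3), … and 9 more.
Total: 21.

21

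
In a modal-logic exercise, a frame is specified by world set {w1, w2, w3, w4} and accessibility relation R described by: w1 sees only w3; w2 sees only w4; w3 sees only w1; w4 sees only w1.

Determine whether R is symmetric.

No

Symmetric: no — w2 R w4 but not w4 R w2.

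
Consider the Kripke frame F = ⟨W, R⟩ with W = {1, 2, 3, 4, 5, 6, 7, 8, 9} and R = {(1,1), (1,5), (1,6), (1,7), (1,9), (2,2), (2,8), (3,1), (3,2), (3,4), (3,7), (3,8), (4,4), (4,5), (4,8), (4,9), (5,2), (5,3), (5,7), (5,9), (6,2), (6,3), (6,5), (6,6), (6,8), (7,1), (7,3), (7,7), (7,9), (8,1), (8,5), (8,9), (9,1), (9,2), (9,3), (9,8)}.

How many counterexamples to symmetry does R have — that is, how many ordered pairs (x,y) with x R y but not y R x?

Enumerating: (1,5), (1,6), (2,8), (3,1), (3,2), (3,4), (3,8), (4,5), (4,8), (4,9), (5,2), (5,3), … and 11 more.
Total: 23.

23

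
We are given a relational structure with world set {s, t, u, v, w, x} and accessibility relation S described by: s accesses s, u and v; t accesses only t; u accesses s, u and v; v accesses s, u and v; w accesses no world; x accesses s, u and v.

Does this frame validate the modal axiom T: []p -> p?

The schema T characterises exactly the reflexive frames.
Reflexive: no — w is not related to itself.

No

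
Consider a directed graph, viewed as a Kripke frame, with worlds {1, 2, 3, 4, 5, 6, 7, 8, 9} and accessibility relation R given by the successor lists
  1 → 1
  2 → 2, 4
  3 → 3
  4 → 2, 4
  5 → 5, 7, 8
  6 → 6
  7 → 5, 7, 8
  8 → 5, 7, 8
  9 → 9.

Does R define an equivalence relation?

Reflexive: yes — every world is R-related to itself.
Symmetric: yes — every pair in R has its reverse in R.
Transitive: yes — every two-step R-path is closed by a direct edge.
So R is an equivalence relation.

Yes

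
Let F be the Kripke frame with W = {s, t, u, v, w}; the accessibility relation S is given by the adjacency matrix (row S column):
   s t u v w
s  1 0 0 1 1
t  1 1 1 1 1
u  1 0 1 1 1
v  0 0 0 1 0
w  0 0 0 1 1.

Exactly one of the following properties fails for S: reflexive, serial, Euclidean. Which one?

Reflexive: yes — every world is S-related to itself.
Serial: yes — every world has a successor (e.g. s S s).
Euclidean: no — s S v and s S w, but not v S w.
Only Euclidean fails.

Euclidean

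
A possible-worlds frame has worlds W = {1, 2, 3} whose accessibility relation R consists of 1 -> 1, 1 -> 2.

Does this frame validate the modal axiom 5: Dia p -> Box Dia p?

No

Axiom 5 corresponds to the accessibility relation being Euclidean.
Euclidean: no — 1 R 2 and 1 R 1, but not 2 R 1.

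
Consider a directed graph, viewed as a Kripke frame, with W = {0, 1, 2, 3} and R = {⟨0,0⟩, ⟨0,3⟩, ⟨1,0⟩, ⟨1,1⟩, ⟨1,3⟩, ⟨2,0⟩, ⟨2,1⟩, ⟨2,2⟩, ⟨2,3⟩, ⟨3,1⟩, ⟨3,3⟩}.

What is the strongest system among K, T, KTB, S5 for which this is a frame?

T

Reflexive (axiom T): yes — every world is R-related to itself.
Symmetric (axiom B): no — 0 R 3 but not 3 R 0.
Euclidean (axiom 5): no — 1 R 3 and 1 R 0, but not 3 R 0.
So F validates K, T; KTB would additionally require R to be symmetric. The strongest is T.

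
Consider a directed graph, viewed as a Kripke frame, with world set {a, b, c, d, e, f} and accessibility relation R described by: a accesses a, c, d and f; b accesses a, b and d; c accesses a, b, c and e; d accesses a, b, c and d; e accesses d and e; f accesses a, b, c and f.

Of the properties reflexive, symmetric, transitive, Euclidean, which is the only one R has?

Reflexive: yes — every world is R-related to itself.
Symmetric: no — b R a but not a R b.
Transitive: no — a R c and c R b, but not a R b.
Euclidean: no — a R c and a R d, but not c R d.
Only reflexive holds.

reflexive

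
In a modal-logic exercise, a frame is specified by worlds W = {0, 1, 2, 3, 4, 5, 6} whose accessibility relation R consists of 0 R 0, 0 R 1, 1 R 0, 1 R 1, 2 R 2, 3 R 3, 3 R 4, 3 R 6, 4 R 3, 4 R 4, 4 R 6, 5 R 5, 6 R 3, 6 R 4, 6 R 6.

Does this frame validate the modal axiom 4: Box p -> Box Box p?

Axiom 4 corresponds to the accessibility relation being transitive.
Transitive: yes — every two-step R-path is closed by a direct edge.

Yes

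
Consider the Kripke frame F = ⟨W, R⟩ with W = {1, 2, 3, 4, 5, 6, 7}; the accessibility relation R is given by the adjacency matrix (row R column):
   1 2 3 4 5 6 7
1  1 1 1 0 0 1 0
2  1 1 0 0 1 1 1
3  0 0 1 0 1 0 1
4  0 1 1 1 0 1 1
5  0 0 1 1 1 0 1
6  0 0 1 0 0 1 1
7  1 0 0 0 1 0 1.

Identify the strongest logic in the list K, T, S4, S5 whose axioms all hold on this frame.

T

Reflexive (axiom T): yes — every world is R-related to itself.
Transitive (axiom 4): no — 1 R 2 and 2 R 5, but not 1 R 5.
Euclidean (axiom 5): no — 1 R 2 and 1 R 3, but not 2 R 3.
So F validates K, T; S4 would additionally require R to be transitive. The strongest is T.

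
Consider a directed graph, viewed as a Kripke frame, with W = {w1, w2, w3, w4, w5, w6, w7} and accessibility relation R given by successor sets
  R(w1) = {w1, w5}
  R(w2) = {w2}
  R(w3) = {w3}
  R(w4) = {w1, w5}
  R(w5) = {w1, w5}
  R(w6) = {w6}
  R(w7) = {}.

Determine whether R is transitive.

Transitive: yes — every two-step R-path is closed by a direct edge.

Yes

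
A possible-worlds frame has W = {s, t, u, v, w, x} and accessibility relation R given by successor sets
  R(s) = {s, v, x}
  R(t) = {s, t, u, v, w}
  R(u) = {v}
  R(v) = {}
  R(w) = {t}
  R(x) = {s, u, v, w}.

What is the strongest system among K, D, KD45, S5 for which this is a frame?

K

Serial (axiom D): no — v has no R-successor.
Euclidean (axiom 5): no — s R v and s R x, but not v R x.
Transitive (axiom 4): no — s R x and x R u, but not s R u.
Reflexive (axiom T): no — u is not related to itself.
So F validates K; D would additionally require R to be serial. The strongest is K.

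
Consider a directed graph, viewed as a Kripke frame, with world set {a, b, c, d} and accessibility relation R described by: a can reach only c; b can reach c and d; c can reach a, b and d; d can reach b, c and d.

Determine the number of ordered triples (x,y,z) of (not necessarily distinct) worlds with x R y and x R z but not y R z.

10

Enumerating: (a,c,c), (b,c,c), (c,a,a), (c,a,b), (c,a,d), (c,b,a), (c,b,b), (c,d,a), (d,b,b), (d,c,c).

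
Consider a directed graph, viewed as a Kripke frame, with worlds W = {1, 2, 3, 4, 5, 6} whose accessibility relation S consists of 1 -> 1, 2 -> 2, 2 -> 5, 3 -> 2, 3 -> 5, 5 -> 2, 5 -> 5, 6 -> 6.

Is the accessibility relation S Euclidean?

Euclidean: yes — any two successors of a common world are S-related.

Yes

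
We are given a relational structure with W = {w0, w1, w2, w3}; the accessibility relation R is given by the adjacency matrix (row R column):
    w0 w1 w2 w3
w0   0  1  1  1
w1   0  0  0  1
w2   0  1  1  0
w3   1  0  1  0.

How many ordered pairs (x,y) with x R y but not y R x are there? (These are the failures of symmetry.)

Enumerating: (w0,w1), (w0,w2), (w1,w3), (w2,w1), (w3,w2).

5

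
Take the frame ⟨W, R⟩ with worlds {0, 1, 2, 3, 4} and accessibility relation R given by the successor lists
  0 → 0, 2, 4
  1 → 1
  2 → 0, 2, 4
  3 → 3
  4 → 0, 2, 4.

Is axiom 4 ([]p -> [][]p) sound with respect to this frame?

Yes

By correspondence theory, 4 is valid on a frame iff R is transitive.
Transitive: yes — every two-step R-path is closed by a direct edge.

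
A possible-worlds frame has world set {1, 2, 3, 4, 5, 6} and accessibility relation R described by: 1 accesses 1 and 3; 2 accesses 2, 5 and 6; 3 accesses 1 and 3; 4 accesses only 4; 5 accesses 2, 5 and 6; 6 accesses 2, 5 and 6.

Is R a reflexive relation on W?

Reflexive: yes — every world is R-related to itself.

Yes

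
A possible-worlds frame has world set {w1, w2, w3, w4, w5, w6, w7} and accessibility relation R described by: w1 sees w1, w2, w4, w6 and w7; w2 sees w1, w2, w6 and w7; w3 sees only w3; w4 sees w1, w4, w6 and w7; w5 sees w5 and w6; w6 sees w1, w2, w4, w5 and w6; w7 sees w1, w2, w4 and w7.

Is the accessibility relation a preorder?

No

Reflexive: yes — every world is R-related to itself.
Transitive: no — w1 R w6 and w6 R w5, but not w1 R w5.
So R is not a preorder.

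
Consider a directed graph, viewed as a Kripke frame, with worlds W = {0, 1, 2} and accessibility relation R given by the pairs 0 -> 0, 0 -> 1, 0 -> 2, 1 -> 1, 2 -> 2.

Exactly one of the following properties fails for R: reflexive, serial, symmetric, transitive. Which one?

Reflexive: yes — every world is R-related to itself.
Serial: yes — every world has a successor (e.g. 0 R 0).
Symmetric: no — 0 R 1 but not 1 R 0.
Transitive: yes — every two-step R-path is closed by a direct edge.
Only symmetric fails.

symmetric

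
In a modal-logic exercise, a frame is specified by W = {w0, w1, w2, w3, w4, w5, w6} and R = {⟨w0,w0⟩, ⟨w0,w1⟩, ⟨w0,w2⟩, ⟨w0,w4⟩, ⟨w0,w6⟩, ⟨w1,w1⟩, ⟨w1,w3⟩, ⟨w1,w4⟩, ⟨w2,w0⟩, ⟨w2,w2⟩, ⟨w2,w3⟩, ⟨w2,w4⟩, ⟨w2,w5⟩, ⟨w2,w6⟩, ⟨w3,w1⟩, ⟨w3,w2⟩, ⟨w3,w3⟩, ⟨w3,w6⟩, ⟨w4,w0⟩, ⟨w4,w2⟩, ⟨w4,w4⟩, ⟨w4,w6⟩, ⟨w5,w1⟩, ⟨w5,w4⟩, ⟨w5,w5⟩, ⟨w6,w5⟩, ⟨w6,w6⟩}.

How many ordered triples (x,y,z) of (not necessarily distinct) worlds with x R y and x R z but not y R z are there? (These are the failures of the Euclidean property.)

Enumerating: (w0,w1,w0), (w0,w1,w2), (w0,w1,w6), (w0,w2,w1), (w0,w4,w1), (w0,w6,w0), (w0,w6,w1), (w0,w6,w2), (w0,w6,w4), (w1,w3,w4), (w1,w4,w1), (w1,w4,w3), … and 28 more.
Total: 40.

40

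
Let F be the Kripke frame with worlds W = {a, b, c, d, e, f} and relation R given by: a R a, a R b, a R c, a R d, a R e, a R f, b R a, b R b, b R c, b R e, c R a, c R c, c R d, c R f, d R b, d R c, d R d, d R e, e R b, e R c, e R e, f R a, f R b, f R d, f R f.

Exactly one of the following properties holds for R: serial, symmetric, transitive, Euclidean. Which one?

serial

Serial: yes — every world has a successor (e.g. a R a).
Symmetric: no — a R d but not d R a.
Transitive: no — b R a and a R d, but not b R d.
Euclidean: no — a R b and a R d, but not b R d.
Only serial holds.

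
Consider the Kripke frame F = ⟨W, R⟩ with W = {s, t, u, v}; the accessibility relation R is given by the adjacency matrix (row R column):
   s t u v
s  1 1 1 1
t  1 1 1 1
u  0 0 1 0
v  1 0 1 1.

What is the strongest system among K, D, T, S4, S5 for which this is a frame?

Serial (axiom D): yes — every world has a successor (e.g. s R s).
Reflexive (axiom T): yes — every world is R-related to itself.
Transitive (axiom 4): no — v R s and s R t, but not v R t.
Euclidean (axiom 5): no — s R u and s R t, but not u R t.
So F validates K, D, T; S4 would additionally require R to be transitive. The strongest is T.

T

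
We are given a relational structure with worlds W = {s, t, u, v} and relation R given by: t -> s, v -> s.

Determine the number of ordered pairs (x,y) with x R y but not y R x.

Enumerating: (t,s), (v,s).

2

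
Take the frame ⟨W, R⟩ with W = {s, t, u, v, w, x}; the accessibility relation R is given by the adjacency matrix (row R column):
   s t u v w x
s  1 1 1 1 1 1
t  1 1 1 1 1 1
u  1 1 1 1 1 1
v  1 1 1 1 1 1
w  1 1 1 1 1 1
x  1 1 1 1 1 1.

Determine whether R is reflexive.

Yes

Reflexive: yes — every world is R-related to itself.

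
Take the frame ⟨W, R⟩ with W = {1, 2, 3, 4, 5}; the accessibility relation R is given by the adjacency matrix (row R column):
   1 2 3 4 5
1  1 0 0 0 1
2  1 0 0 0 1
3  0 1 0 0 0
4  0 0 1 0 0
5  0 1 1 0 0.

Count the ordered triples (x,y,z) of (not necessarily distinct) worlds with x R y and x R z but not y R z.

9

Enumerating: (1,5,1), (1,5,5), (2,5,1), (2,5,5), (3,2,2), (4,3,3), (5,2,2), (5,2,3), (5,3,3).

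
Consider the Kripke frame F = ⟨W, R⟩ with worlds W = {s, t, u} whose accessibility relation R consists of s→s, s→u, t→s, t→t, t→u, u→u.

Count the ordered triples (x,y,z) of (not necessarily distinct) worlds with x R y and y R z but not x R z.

0

R is transitive; there are no such tuples.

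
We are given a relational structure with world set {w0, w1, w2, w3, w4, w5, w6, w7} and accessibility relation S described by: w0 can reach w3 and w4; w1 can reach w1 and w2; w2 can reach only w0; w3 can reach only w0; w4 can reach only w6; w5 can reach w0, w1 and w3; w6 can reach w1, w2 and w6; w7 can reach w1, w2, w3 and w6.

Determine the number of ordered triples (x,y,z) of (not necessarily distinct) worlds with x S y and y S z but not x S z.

14

Enumerating: (w0,w3,w0), (w0,w4,w6), (w1,w2,w0), (w2,w0,w3), (w2,w0,w4), (w3,w0,w3), (w3,w0,w4), (w4,w6,w1), (w4,w6,w2), (w5,w0,w4), (w5,w1,w2), (w6,w2,w0), (w7,w2,w0), (w7,w3,w0).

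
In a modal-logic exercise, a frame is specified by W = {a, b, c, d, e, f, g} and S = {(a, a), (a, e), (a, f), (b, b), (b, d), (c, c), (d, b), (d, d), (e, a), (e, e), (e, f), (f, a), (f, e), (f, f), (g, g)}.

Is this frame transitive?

Yes

Transitive: yes — every two-step S-path is closed by a direct edge.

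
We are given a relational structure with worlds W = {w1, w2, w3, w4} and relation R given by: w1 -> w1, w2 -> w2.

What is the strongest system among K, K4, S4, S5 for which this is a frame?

Transitive (axiom 4): yes — every two-step R-path is closed by a direct edge.
Reflexive (axiom T): no — w3 is not related to itself.
Euclidean (axiom 5): yes — any two successors of a common world are R-related.
So F validates K, K4; S4 would additionally require R to be reflexive. The strongest is K4.

K4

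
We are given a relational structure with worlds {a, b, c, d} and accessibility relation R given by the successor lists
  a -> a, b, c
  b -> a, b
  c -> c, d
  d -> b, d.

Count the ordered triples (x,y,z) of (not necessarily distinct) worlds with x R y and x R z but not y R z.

5

Enumerating: (a,b,c), (a,c,a), (a,c,b), (c,d,c), (d,b,d).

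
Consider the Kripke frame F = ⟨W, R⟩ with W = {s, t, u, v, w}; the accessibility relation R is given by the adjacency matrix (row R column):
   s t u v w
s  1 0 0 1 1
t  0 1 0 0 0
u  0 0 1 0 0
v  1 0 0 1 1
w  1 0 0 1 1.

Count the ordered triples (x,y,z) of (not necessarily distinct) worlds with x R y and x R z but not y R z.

0

R is Euclidean; there are no such tuples.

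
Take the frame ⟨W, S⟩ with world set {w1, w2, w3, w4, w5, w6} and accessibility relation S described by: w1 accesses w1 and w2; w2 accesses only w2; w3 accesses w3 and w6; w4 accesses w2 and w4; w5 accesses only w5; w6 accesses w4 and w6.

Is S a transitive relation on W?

No

Transitive: no — w3 S w6 and w6 S w4, but not w3 S w4.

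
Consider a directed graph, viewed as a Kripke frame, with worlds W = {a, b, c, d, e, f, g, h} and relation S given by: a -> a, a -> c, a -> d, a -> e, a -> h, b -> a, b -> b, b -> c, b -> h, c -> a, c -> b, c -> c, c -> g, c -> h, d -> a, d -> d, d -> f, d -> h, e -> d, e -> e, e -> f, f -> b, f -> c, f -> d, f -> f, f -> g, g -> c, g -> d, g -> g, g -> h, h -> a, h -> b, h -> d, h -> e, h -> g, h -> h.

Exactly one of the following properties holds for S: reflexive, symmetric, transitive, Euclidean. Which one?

Reflexive: yes — every world is S-related to itself.
Symmetric: no — a S e but not e S a.
Transitive: no — a S c and c S b, but not a S b.
Euclidean: no — a S c and a S d, but not c S d.
Only reflexive holds.

reflexive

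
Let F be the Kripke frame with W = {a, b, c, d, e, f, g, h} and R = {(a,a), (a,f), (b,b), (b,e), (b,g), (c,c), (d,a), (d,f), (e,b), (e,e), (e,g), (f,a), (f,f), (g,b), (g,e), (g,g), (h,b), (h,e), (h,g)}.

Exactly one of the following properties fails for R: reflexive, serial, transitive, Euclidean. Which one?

Reflexive: no — d is not related to itself.
Serial: yes — every world has a successor (e.g. a R a).
Transitive: yes — every two-step R-path is closed by a direct edge.
Euclidean: yes — any two successors of a common world are R-related.
Only reflexive fails.

reflexive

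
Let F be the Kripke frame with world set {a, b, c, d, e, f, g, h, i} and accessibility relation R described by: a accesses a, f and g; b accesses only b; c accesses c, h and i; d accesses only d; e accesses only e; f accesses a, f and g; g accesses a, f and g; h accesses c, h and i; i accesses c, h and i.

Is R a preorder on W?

Reflexive: yes — every world is R-related to itself.
Transitive: yes — every two-step R-path is closed by a direct edge.
So R is a preorder.

Yes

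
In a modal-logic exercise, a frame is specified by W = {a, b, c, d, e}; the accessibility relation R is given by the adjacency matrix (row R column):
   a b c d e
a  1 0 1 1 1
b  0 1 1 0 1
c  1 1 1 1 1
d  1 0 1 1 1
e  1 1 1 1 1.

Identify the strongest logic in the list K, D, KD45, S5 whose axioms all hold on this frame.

D

Serial (axiom D): yes — every world has a successor (e.g. a R a).
Euclidean (axiom 5): no — c R a and c R b, but not a R b.
Transitive (axiom 4): no — a R c and c R b, but not a R b.
Reflexive (axiom T): yes — every world is R-related to itself.
So F validates K, D; KD45 would additionally require R to be Euclidean and transitive. The strongest is D.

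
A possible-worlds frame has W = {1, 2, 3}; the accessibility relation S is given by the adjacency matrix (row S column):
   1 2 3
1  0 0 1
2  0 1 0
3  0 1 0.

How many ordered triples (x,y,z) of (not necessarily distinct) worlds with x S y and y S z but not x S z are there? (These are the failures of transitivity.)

Enumerating: (1,3,2).

1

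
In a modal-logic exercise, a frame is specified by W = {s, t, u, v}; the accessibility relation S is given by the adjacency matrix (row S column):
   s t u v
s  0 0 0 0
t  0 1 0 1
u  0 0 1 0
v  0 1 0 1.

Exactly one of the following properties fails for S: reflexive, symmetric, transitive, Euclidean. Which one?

reflexive

Reflexive: no — s is not related to itself.
Symmetric: yes — every pair in S has its reverse in S.
Transitive: yes — every two-step S-path is closed by a direct edge.
Euclidean: yes — any two successors of a common world are S-related.
Only reflexive fails.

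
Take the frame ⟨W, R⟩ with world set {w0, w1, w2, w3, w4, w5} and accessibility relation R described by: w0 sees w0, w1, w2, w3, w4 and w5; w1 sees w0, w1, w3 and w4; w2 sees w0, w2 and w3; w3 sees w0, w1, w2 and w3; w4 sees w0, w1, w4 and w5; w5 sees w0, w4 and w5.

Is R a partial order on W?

Reflexive: yes — every world is R-related to itself.
Transitive: no — w1 R w0 and w0 R w2, but not w1 R w2.
Antisymmetric: no — w0 R w1 and w1 R w0 with w0 ≠ w1.
So R is not a partial order.

No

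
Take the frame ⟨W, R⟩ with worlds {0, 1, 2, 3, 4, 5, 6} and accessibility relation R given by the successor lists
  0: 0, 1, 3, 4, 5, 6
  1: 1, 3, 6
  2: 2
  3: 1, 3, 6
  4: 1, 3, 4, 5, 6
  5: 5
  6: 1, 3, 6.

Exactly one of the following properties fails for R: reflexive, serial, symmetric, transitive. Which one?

symmetric

Reflexive: yes — every world is R-related to itself.
Serial: yes — every world has a successor (e.g. 0 R 0).
Symmetric: no — 0 R 1 but not 1 R 0.
Transitive: yes — every two-step R-path is closed by a direct edge.
Only symmetric fails.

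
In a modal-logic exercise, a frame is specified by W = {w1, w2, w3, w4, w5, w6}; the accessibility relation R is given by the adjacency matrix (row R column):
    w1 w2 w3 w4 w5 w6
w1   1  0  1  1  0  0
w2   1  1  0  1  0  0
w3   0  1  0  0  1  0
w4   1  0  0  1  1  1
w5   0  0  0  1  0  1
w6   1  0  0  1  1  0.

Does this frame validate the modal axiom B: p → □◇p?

Axiom B corresponds to the accessibility relation being symmetric.
Symmetric: no — w1 R w3 but not w3 R w1.

No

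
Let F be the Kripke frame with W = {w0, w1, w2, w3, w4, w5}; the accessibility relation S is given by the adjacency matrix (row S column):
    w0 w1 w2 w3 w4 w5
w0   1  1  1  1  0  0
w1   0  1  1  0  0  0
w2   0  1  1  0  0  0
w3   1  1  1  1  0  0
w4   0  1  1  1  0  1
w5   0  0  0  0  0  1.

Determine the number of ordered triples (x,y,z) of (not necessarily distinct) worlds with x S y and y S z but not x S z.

Enumerating: (w4,w3,w0).

1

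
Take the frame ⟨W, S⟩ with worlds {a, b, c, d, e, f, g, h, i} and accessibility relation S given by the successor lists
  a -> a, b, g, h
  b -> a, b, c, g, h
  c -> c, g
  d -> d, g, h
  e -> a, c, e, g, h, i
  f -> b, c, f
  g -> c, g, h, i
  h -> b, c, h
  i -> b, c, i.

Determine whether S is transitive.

No

Transitive: no — a S b and b S c, but not a S c.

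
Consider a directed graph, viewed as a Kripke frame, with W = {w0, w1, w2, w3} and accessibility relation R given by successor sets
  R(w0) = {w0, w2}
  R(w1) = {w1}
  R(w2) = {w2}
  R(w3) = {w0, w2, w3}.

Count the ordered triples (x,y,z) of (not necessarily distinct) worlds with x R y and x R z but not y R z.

Enumerating: (w0,w2,w0), (w3,w0,w3), (w3,w2,w0), (w3,w2,w3).

4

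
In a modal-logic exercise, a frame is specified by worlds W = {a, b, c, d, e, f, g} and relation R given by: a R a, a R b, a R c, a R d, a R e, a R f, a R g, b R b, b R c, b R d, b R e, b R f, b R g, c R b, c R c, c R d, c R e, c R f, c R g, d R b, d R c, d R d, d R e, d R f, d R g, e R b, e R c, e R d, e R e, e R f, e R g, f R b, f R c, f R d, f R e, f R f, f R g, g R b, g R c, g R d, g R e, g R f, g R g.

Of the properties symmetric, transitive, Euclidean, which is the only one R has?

transitive

Symmetric: no — a R b but not b R a.
Transitive: yes — every two-step R-path is closed by a direct edge.
Euclidean: no — a R b and a R a, but not b R a.
Only transitive holds.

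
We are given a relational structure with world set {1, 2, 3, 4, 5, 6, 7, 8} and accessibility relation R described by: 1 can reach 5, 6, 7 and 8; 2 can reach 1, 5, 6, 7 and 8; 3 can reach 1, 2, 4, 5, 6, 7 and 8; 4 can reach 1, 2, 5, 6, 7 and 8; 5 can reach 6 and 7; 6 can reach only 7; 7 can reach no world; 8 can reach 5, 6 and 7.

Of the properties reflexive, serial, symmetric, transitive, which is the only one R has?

Reflexive: no — 1 is not related to itself.
Serial: no — 7 has no R-successor.
Symmetric: no — 1 R 5 but not 5 R 1.
Transitive: yes — every two-step R-path is closed by a direct edge.
Only transitive holds.

transitive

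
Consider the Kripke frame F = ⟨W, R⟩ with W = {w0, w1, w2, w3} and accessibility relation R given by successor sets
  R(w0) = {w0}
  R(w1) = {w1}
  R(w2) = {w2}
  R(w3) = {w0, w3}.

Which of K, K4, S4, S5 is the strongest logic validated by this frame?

Transitive (axiom 4): yes — every two-step R-path is closed by a direct edge.
Reflexive (axiom T): yes — every world is R-related to itself.
Euclidean (axiom 5): no — w3 R w0 and w3 R w3, but not w0 R w3.
So F validates K, K4, S4; S5 would additionally require R to be Euclidean. The strongest is S4.

S4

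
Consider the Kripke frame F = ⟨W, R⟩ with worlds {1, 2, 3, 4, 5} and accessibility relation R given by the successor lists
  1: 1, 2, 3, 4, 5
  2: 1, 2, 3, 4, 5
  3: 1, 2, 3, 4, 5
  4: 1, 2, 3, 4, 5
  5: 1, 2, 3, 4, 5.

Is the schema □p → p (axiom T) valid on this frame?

The schema T characterises exactly the reflexive frames.
Reflexive: yes — every world is R-related to itself.

Yes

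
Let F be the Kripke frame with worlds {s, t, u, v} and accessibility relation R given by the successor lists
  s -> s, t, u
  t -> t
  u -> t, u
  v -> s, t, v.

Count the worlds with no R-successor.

0

R is serial; there are no such worlds.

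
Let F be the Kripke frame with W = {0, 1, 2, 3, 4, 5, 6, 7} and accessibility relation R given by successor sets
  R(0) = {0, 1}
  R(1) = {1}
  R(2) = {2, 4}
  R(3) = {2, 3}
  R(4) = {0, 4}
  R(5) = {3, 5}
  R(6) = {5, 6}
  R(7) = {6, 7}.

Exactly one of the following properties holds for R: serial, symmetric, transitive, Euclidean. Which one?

serial

Serial: yes — every world has a successor (e.g. 0 R 0).
Symmetric: no — 0 R 1 but not 1 R 0.
Transitive: no — 2 R 4 and 4 R 0, but not 2 R 0.
Euclidean: no — 0 R 1 and 0 R 0, but not 1 R 0.
Only serial holds.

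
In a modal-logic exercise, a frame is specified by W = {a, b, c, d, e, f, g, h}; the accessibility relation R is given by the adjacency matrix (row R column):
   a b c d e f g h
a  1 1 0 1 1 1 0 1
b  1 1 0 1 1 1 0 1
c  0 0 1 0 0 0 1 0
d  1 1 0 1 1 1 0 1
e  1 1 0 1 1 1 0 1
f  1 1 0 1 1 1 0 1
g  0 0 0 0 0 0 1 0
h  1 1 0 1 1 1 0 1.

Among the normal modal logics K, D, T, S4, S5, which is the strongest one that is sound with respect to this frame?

Serial (axiom D): yes — every world has a successor (e.g. a R a).
Reflexive (axiom T): yes — every world is R-related to itself.
Transitive (axiom 4): yes — every two-step R-path is closed by a direct edge.
Euclidean (axiom 5): no — c R g and c R c, but not g R c.
So F validates K, D, T, S4; S5 would additionally require R to be Euclidean. The strongest is S4.

S4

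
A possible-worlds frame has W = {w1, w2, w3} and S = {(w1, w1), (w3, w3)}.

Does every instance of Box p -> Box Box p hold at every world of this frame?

Yes

Axiom 4 corresponds to the accessibility relation being transitive.
Transitive: yes — every two-step S-path is closed by a direct edge.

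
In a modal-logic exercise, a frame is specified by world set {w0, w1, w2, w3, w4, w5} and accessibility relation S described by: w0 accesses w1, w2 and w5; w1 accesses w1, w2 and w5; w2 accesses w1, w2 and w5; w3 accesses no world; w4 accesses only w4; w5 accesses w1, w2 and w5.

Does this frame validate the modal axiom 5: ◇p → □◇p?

By correspondence theory, 5 is valid on a frame iff S is Euclidean.
Euclidean: yes — any two successors of a common world are S-related.

Yes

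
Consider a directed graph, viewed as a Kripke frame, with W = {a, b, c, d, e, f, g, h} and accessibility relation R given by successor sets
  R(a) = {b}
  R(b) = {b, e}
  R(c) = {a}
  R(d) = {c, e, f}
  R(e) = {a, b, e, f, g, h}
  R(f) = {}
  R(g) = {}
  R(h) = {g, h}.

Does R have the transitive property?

No

Transitive: no — a R b and b R e, but not a R e.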